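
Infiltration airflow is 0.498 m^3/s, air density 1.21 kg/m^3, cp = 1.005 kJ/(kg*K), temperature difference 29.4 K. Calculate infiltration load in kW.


Q = V_dot * rho * cp * dT
Q = 0.498 * 1.21 * 1.005 * 29.4
Q = 17.804 kW

17.804


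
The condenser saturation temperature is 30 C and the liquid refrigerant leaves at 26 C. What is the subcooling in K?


Subcooling = T_cond - T_liquid
Subcooling = 30 - 26
Subcooling = 4 K

4


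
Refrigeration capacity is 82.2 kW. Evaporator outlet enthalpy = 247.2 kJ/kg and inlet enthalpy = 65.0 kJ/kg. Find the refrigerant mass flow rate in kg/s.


dh = 247.2 - 65.0 = 182.2 kJ/kg
m_dot = Q / dh = 82.2 / 182.2 = 0.4512 kg/s

0.4512


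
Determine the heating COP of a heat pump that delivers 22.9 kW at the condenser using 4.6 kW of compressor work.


COP_hp = Q_cond / W
COP_hp = 22.9 / 4.6
COP_hp = 4.978

4.978


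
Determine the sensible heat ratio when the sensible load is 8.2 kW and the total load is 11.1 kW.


SHR = Q_sensible / Q_total
SHR = 8.2 / 11.1
SHR = 0.739

0.739


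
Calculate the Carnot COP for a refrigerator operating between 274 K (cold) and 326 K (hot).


dT = 326 - 274 = 52 K
COP_carnot = T_cold / dT = 274 / 52
COP_carnot = 5.269

5.269


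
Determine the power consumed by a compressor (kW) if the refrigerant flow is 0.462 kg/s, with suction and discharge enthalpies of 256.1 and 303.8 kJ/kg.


dh = 303.8 - 256.1 = 47.7 kJ/kg
W = m_dot * dh = 0.462 * 47.7 = 22.04 kW

22.04


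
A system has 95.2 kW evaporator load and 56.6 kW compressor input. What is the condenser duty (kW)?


Q_cond = Q_evap + W
Q_cond = 95.2 + 56.6
Q_cond = 151.8 kW

151.8


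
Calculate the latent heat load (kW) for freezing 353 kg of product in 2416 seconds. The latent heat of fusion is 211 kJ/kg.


Q_lat = m * h_fg / t
Q_lat = 353 * 211 / 2416
Q_lat = 30.83 kW

30.83


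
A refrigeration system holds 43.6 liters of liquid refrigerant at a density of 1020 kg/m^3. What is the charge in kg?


Charge = V * rho / 1000
Charge = 43.6 * 1020 / 1000
Charge = 44.47 kg

44.47


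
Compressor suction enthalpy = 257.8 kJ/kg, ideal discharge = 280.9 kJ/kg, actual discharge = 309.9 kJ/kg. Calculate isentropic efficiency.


dh_ideal = 280.9 - 257.8 = 23.1 kJ/kg
dh_actual = 309.9 - 257.8 = 52.1 kJ/kg
eta_s = dh_ideal / dh_actual = 23.1 / 52.1
eta_s = 0.4434

0.4434


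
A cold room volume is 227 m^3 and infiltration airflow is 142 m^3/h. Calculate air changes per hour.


ACH = flow / volume
ACH = 142 / 227
ACH = 0.626

0.626


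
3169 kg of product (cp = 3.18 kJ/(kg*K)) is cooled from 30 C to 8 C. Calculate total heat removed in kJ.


dT = 30 - (8) = 22 K
Q = m * cp * dT = 3169 * 3.18 * 22
Q = 221703 kJ

221703


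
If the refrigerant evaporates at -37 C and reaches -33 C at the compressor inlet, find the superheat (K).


Superheat = T_suction - T_evap
Superheat = -33 - (-37)
Superheat = 4 K

4


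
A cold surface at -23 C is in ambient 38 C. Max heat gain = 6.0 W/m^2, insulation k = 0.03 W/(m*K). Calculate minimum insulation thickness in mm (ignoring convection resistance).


dT = 38 - (-23) = 61 K
thickness = k * dT / q_max * 1000
thickness = 0.03 * 61 / 6.0 * 1000
thickness = 305.0 mm

305.0


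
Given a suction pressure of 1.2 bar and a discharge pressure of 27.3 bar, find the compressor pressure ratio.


PR = P_high / P_low
PR = 27.3 / 1.2
PR = 22.75

22.75


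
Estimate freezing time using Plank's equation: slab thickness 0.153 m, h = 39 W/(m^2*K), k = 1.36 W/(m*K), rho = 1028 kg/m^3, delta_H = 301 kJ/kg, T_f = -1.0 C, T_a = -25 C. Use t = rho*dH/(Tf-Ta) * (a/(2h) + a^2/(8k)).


dT = -1.0 - (-25) = 24.0 K
term1 = a/(2h) = 0.153/(2*39) = 0.001961538462
term2 = a^2/(8k) = 0.153^2/(8*1.36) = 0.0021515625
t = rho*dH*1000/dT * (term1 + term2)
t = 1028*301*1000/24.0 * (0.001961538462 + 0.0021515625)
t = 53030 s

53030


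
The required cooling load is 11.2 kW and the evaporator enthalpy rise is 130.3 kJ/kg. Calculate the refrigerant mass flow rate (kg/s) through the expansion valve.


m_dot = Q / dh
m_dot = 11.2 / 130.3
m_dot = 0.086 kg/s

0.086


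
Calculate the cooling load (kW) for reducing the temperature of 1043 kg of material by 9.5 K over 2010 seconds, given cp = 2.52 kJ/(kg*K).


Q = m * cp * dT / t
Q = 1043 * 2.52 * 9.5 / 2010
Q = 12.423 kW

12.423


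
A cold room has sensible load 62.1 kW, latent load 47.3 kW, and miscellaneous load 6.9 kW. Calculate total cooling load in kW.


Q_total = Q_s + Q_l + Q_misc
Q_total = 62.1 + 47.3 + 6.9
Q_total = 116.3 kW

116.3


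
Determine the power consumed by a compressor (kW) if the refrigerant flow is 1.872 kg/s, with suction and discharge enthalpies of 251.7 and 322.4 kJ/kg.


dh = 322.4 - 251.7 = 70.7 kJ/kg
W = m_dot * dh = 1.872 * 70.7 = 132.35 kW

132.35


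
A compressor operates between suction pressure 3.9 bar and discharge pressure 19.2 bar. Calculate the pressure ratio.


PR = P_high / P_low
PR = 19.2 / 3.9
PR = 4.923

4.923


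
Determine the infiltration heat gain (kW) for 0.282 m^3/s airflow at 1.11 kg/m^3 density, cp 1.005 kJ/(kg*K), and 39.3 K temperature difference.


Q = V_dot * rho * cp * dT
Q = 0.282 * 1.11 * 1.005 * 39.3
Q = 12.363 kW

12.363


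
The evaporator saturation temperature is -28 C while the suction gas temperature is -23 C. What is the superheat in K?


Superheat = T_suction - T_evap
Superheat = -23 - (-28)
Superheat = 5 K

5


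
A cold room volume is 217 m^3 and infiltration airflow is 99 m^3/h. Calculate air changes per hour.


ACH = flow / volume
ACH = 99 / 217
ACH = 0.456

0.456


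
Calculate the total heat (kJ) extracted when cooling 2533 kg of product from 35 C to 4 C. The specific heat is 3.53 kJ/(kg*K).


dT = 35 - (4) = 31 K
Q = m * cp * dT = 2533 * 3.53 * 31
Q = 277186 kJ

277186


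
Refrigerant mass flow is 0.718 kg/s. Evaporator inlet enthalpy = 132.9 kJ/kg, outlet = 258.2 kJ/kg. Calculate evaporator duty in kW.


dh = 258.2 - 132.9 = 125.3 kJ/kg
Q_evap = m_dot * dh = 0.718 * 125.3
Q_evap = 89.97 kW

89.97


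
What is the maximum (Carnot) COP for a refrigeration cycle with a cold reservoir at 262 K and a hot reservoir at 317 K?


dT = 317 - 262 = 55 K
COP_carnot = T_cold / dT = 262 / 55
COP_carnot = 4.764

4.764


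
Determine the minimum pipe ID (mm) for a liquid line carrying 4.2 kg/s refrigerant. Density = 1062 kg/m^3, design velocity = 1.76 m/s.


A = m_dot / (rho * v) = 4.2 / (1062 * 1.76) = 0.002247046739 m^2
d = sqrt(4*A/pi) * 1000
d = 53.5 mm

53.5


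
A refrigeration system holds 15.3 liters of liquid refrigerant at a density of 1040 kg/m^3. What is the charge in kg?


Charge = V * rho / 1000
Charge = 15.3 * 1040 / 1000
Charge = 15.91 kg

15.91


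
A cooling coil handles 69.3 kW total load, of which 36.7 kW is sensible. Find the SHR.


SHR = Q_sensible / Q_total
SHR = 36.7 / 69.3
SHR = 0.53

0.53


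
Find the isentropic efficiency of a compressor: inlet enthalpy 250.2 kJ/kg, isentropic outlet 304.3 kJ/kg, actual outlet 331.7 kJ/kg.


dh_ideal = 304.3 - 250.2 = 54.1 kJ/kg
dh_actual = 331.7 - 250.2 = 81.5 kJ/kg
eta_s = dh_ideal / dh_actual = 54.1 / 81.5
eta_s = 0.6638

0.6638


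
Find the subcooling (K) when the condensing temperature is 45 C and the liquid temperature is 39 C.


Subcooling = T_cond - T_liquid
Subcooling = 45 - 39
Subcooling = 6 K

6


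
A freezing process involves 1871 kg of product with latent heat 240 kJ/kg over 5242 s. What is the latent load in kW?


Q_lat = m * h_fg / t
Q_lat = 1871 * 240 / 5242
Q_lat = 85.66 kW

85.66


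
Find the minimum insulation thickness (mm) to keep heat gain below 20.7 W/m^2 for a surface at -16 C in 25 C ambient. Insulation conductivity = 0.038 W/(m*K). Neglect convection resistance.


dT = 25 - (-16) = 41 K
thickness = k * dT / q_max * 1000
thickness = 0.038 * 41 / 20.7 * 1000
thickness = 75.3 mm

75.3


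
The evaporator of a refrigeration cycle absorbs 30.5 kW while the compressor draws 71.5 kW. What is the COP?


COP = Q_evap / W
COP = 30.5 / 71.5
COP = 0.427

0.427


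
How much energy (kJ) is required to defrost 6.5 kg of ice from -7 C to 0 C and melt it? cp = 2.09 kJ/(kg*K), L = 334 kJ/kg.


Sensible heat = cp * dT = 2.09 * 7 = 14.63 kJ/kg
Total per kg = 14.63 + 334 = 348.63 kJ/kg
Q = m * total = 6.5 * 348.63
Q = 2266.1 kJ

2266.1


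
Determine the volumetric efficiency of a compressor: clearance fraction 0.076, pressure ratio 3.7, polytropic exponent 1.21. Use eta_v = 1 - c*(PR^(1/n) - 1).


PR^(1/n) = 3.7^(1/1.21) = 2.94841221
eta_v = 1 - 0.076 * (2.94841221 - 1)
eta_v = 0.8519

0.8519


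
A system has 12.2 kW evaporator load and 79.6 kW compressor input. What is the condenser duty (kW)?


Q_cond = Q_evap + W
Q_cond = 12.2 + 79.6
Q_cond = 91.8 kW

91.8


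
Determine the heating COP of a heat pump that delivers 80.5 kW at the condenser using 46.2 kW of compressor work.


COP_hp = Q_cond / W
COP_hp = 80.5 / 46.2
COP_hp = 1.742

1.742


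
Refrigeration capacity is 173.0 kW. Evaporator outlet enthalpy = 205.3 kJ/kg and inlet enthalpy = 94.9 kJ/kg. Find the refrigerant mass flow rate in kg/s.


dh = 205.3 - 94.9 = 110.4 kJ/kg
m_dot = Q / dh = 173.0 / 110.4 = 1.567 kg/s

1.567


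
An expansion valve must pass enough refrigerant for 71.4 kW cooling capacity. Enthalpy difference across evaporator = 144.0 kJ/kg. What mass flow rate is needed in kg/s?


m_dot = Q / dh
m_dot = 71.4 / 144.0
m_dot = 0.4958 kg/s

0.4958


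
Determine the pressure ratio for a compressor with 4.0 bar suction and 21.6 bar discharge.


PR = P_high / P_low
PR = 21.6 / 4.0
PR = 5.4

5.4


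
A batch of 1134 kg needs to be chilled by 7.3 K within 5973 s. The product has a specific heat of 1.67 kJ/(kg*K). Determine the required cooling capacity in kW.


Q = m * cp * dT / t
Q = 1134 * 1.67 * 7.3 / 5973
Q = 2.315 kW

2.315


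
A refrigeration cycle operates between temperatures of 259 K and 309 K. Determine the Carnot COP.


dT = 309 - 259 = 50 K
COP_carnot = T_cold / dT = 259 / 50
COP_carnot = 5.18

5.18


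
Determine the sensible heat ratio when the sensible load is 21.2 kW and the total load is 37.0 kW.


SHR = Q_sensible / Q_total
SHR = 21.2 / 37.0
SHR = 0.573

0.573


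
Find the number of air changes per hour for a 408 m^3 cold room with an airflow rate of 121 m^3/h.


ACH = flow / volume
ACH = 121 / 408
ACH = 0.297

0.297


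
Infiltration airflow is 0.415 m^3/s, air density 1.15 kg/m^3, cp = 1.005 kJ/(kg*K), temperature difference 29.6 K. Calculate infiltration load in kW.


Q = V_dot * rho * cp * dT
Q = 0.415 * 1.15 * 1.005 * 29.6
Q = 14.197 kW

14.197


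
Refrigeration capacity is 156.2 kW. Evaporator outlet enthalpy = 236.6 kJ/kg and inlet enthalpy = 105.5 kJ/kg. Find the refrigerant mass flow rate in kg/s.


dh = 236.6 - 105.5 = 131.1 kJ/kg
m_dot = Q / dh = 156.2 / 131.1 = 1.1915 kg/s

1.1915


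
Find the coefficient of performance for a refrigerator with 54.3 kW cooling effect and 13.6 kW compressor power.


COP = Q_evap / W
COP = 54.3 / 13.6
COP = 3.993

3.993


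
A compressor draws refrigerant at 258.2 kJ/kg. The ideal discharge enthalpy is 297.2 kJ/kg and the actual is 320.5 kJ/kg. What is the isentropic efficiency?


dh_ideal = 297.2 - 258.2 = 39.0 kJ/kg
dh_actual = 320.5 - 258.2 = 62.3 kJ/kg
eta_s = dh_ideal / dh_actual = 39.0 / 62.3
eta_s = 0.626

0.626


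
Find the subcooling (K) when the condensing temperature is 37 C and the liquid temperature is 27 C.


Subcooling = T_cond - T_liquid
Subcooling = 37 - 27
Subcooling = 10 K

10


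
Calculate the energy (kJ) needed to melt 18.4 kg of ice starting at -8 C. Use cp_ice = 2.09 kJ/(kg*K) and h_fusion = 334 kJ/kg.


Sensible heat = cp * dT = 2.09 * 8 = 16.72 kJ/kg
Total per kg = 16.72 + 334 = 350.72 kJ/kg
Q = m * total = 18.4 * 350.72
Q = 6453.2 kJ

6453.2


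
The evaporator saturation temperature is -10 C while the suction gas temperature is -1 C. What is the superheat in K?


Superheat = T_suction - T_evap
Superheat = -1 - (-10)
Superheat = 9 K

9


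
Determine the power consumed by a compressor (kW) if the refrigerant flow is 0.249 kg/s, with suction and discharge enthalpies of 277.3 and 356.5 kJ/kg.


dh = 356.5 - 277.3 = 79.2 kJ/kg
W = m_dot * dh = 0.249 * 79.2 = 19.72 kW

19.72


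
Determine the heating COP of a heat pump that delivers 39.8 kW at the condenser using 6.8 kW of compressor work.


COP_hp = Q_cond / W
COP_hp = 39.8 / 6.8
COP_hp = 5.853

5.853


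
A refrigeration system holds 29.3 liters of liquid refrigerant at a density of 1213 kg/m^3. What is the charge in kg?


Charge = V * rho / 1000
Charge = 29.3 * 1213 / 1000
Charge = 35.54 kg

35.54


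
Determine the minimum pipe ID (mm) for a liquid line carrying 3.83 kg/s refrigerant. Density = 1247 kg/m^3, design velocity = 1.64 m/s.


A = m_dot / (rho * v) = 3.83 / (1247 * 1.64) = 0.001872787373 m^2
d = sqrt(4*A/pi) * 1000
d = 48.8 mm

48.8


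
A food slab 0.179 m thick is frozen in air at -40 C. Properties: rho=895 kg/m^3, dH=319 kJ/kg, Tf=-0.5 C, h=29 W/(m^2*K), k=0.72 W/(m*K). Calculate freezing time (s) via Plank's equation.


dT = -0.5 - (-40) = 39.5 K
term1 = a/(2h) = 0.179/(2*29) = 0.003086206897
term2 = a^2/(8k) = 0.179^2/(8*0.72) = 0.005562673611
t = rho*dH*1000/dT * (term1 + term2)
t = 895*319*1000/39.5 * (0.003086206897 + 0.005562673611)
t = 62514 s

62514


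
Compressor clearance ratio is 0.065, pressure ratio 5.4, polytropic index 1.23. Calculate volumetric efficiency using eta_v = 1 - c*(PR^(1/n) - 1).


PR^(1/n) = 5.4^(1/1.23) = 3.93950886
eta_v = 1 - 0.065 * (3.93950886 - 1)
eta_v = 0.8089

0.8089


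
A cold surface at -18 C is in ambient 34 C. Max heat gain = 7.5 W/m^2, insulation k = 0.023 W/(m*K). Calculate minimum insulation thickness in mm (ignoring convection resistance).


dT = 34 - (-18) = 52 K
thickness = k * dT / q_max * 1000
thickness = 0.023 * 52 / 7.5 * 1000
thickness = 159.5 mm

159.5


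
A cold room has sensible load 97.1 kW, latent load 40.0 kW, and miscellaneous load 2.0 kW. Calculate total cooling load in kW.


Q_total = Q_s + Q_l + Q_misc
Q_total = 97.1 + 40.0 + 2.0
Q_total = 139.1 kW

139.1


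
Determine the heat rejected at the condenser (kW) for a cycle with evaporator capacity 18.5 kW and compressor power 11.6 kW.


Q_cond = Q_evap + W
Q_cond = 18.5 + 11.6
Q_cond = 30.1 kW

30.1


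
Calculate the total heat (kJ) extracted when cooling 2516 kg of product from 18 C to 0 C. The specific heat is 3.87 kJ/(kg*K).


dT = 18 - (0) = 18 K
Q = m * cp * dT = 2516 * 3.87 * 18
Q = 175265 kJ

175265


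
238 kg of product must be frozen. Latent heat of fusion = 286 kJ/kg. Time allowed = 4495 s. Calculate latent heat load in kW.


Q_lat = m * h_fg / t
Q_lat = 238 * 286 / 4495
Q_lat = 15.14 kW

15.14


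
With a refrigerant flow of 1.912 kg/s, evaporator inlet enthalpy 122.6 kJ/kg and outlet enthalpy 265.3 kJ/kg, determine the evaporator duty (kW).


dh = 265.3 - 122.6 = 142.7 kJ/kg
Q_evap = m_dot * dh = 1.912 * 142.7
Q_evap = 272.84 kW

272.84


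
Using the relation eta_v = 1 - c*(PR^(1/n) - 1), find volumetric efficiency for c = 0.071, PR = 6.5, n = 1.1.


PR^(1/n) = 6.5^(1/1.1) = 5.48292294
eta_v = 1 - 0.071 * (5.48292294 - 1)
eta_v = 0.6817

0.6817


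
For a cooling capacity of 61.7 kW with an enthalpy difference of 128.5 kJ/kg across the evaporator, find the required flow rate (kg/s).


m_dot = Q / dh
m_dot = 61.7 / 128.5
m_dot = 0.4802 kg/s

0.4802


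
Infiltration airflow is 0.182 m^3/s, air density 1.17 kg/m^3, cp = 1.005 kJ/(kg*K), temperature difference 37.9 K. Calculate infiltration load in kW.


Q = V_dot * rho * cp * dT
Q = 0.182 * 1.17 * 1.005 * 37.9
Q = 8.111 kW

8.111


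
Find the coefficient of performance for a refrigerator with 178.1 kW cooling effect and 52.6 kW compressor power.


COP = Q_evap / W
COP = 178.1 / 52.6
COP = 3.386

3.386


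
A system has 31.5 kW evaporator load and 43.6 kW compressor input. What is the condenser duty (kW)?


Q_cond = Q_evap + W
Q_cond = 31.5 + 43.6
Q_cond = 75.1 kW

75.1


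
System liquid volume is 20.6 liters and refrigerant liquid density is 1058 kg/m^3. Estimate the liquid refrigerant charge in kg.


Charge = V * rho / 1000
Charge = 20.6 * 1058 / 1000
Charge = 21.79 kg

21.79


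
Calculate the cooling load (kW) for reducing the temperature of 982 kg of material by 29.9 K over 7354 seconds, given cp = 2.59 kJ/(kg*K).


Q = m * cp * dT / t
Q = 982 * 2.59 * 29.9 / 7354
Q = 10.341 kW

10.341


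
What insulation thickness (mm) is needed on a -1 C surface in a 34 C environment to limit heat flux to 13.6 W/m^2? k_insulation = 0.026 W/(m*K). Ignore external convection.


dT = 34 - (-1) = 35 K
thickness = k * dT / q_max * 1000
thickness = 0.026 * 35 / 13.6 * 1000
thickness = 66.9 mm

66.9


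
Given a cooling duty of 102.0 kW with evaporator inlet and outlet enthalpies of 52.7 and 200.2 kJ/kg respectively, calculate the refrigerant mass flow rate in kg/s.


dh = 200.2 - 52.7 = 147.5 kJ/kg
m_dot = Q / dh = 102.0 / 147.5 = 0.6915 kg/s

0.6915


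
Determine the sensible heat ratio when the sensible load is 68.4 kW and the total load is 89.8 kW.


SHR = Q_sensible / Q_total
SHR = 68.4 / 89.8
SHR = 0.762

0.762


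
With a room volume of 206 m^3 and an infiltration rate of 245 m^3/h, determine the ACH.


ACH = flow / volume
ACH = 245 / 206
ACH = 1.189

1.189


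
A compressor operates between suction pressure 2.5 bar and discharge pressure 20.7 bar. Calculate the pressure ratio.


PR = P_high / P_low
PR = 20.7 / 2.5
PR = 8.28

8.28


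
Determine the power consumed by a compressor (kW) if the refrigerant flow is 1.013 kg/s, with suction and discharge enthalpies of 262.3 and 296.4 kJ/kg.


dh = 296.4 - 262.3 = 34.1 kJ/kg
W = m_dot * dh = 1.013 * 34.1 = 34.54 kW

34.54


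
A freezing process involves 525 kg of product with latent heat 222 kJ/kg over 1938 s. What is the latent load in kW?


Q_lat = m * h_fg / t
Q_lat = 525 * 222 / 1938
Q_lat = 60.14 kW

60.14


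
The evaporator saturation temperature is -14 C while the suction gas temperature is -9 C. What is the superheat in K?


Superheat = T_suction - T_evap
Superheat = -9 - (-14)
Superheat = 5 K

5


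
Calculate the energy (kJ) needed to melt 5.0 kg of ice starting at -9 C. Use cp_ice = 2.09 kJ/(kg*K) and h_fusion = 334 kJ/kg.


Sensible heat = cp * dT = 2.09 * 9 = 18.81 kJ/kg
Total per kg = 18.81 + 334 = 352.81 kJ/kg
Q = m * total = 5.0 * 352.81
Q = 1764.1 kJ

1764.1


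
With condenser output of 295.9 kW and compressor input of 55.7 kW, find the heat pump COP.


COP_hp = Q_cond / W
COP_hp = 295.9 / 55.7
COP_hp = 5.312

5.312


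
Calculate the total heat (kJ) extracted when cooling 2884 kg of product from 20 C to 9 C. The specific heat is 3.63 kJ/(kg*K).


dT = 20 - (9) = 11 K
Q = m * cp * dT = 2884 * 3.63 * 11
Q = 115158 kJ

115158


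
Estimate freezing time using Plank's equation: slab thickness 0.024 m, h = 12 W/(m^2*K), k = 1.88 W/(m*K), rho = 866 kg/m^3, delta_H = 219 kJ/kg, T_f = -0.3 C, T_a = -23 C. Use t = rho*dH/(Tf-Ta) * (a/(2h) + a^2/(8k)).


dT = -0.3 - (-23) = 22.7 K
term1 = a/(2h) = 0.024/(2*12) = 0.001
term2 = a^2/(8k) = 0.024^2/(8*1.88) = 0.00003829787234
t = rho*dH*1000/dT * (term1 + term2)
t = 866*219*1000/22.7 * (0.001 + 0.00003829787234)
t = 8675 s

8675


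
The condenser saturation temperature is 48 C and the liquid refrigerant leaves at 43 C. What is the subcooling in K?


Subcooling = T_cond - T_liquid
Subcooling = 48 - 43
Subcooling = 5 K

5


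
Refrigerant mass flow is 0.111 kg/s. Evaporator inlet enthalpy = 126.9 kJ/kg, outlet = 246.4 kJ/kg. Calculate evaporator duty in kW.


dh = 246.4 - 126.9 = 119.5 kJ/kg
Q_evap = m_dot * dh = 0.111 * 119.5
Q_evap = 13.26 kW

13.26


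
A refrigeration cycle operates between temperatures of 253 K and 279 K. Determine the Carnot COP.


dT = 279 - 253 = 26 K
COP_carnot = T_cold / dT = 253 / 26
COP_carnot = 9.731

9.731


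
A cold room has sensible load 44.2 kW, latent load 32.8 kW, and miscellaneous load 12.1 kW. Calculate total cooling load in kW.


Q_total = Q_s + Q_l + Q_misc
Q_total = 44.2 + 32.8 + 12.1
Q_total = 89.1 kW

89.1


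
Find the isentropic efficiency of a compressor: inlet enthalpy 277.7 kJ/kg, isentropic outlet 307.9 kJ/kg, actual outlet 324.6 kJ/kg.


dh_ideal = 307.9 - 277.7 = 30.2 kJ/kg
dh_actual = 324.6 - 277.7 = 46.9 kJ/kg
eta_s = dh_ideal / dh_actual = 30.2 / 46.9
eta_s = 0.6439

0.6439


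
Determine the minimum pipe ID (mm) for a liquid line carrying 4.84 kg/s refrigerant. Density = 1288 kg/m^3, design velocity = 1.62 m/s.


A = m_dot / (rho * v) = 4.84 / (1288 * 1.62) = 0.002319607392 m^2
d = sqrt(4*A/pi) * 1000
d = 54.3 mm

54.3


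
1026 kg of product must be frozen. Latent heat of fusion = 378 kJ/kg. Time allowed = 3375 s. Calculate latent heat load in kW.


Q_lat = m * h_fg / t
Q_lat = 1026 * 378 / 3375
Q_lat = 114.91 kW

114.91


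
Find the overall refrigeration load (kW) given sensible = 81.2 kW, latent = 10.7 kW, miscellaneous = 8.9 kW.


Q_total = Q_s + Q_l + Q_misc
Q_total = 81.2 + 10.7 + 8.9
Q_total = 100.8 kW

100.8


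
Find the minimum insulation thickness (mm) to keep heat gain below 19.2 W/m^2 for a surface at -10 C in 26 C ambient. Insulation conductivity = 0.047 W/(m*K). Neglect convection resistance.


dT = 26 - (-10) = 36 K
thickness = k * dT / q_max * 1000
thickness = 0.047 * 36 / 19.2 * 1000
thickness = 88.1 mm

88.1


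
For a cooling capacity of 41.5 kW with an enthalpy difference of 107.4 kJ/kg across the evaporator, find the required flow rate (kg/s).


m_dot = Q / dh
m_dot = 41.5 / 107.4
m_dot = 0.3864 kg/s

0.3864


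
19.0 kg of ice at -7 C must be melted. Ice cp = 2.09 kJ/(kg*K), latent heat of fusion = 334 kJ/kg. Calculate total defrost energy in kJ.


Sensible heat = cp * dT = 2.09 * 7 = 14.63 kJ/kg
Total per kg = 14.63 + 334 = 348.63 kJ/kg
Q = m * total = 19.0 * 348.63
Q = 6624.0 kJ

6624.0


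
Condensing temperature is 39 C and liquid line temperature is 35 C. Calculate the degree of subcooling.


Subcooling = T_cond - T_liquid
Subcooling = 39 - 35
Subcooling = 4 K

4


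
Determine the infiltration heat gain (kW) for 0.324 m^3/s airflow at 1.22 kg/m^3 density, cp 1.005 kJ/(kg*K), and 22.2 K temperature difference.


Q = V_dot * rho * cp * dT
Q = 0.324 * 1.22 * 1.005 * 22.2
Q = 8.819 kW

8.819


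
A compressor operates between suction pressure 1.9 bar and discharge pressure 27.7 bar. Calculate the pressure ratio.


PR = P_high / P_low
PR = 27.7 / 1.9
PR = 14.579

14.579


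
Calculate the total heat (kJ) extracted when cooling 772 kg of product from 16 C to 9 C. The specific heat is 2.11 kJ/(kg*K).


dT = 16 - (9) = 7 K
Q = m * cp * dT = 772 * 2.11 * 7
Q = 11402 kJ

11402


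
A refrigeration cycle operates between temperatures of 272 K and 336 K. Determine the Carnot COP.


dT = 336 - 272 = 64 K
COP_carnot = T_cold / dT = 272 / 64
COP_carnot = 4.25

4.25


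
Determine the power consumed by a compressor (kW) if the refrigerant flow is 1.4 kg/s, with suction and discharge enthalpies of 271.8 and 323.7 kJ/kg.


dh = 323.7 - 271.8 = 51.9 kJ/kg
W = m_dot * dh = 1.4 * 51.9 = 72.66 kW

72.66


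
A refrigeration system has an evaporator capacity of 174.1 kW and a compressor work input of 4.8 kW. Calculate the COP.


COP = Q_evap / W
COP = 174.1 / 4.8
COP = 36.271

36.271


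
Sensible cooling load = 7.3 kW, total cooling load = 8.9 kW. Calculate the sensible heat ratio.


SHR = Q_sensible / Q_total
SHR = 7.3 / 8.9
SHR = 0.82

0.82


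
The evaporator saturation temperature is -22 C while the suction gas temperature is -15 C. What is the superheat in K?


Superheat = T_suction - T_evap
Superheat = -15 - (-22)
Superheat = 7 K

7


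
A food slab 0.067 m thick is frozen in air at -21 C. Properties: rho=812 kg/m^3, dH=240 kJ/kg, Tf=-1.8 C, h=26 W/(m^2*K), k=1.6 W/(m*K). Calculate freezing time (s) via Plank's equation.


dT = -1.8 - (-21) = 19.2 K
term1 = a/(2h) = 0.067/(2*26) = 0.001288461538
term2 = a^2/(8k) = 0.067^2/(8*1.6) = 0.000350703125
t = rho*dH*1000/dT * (term1 + term2)
t = 812*240*1000/19.2 * (0.001288461538 + 0.000350703125)
t = 16638 s

16638


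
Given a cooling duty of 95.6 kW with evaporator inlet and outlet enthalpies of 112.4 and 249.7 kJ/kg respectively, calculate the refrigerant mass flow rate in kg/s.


dh = 249.7 - 112.4 = 137.3 kJ/kg
m_dot = Q / dh = 95.6 / 137.3 = 0.6963 kg/s

0.6963


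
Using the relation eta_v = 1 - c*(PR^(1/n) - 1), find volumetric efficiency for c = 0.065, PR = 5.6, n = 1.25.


PR^(1/n) = 5.6^(1/1.25) = 3.96780592
eta_v = 1 - 0.065 * (3.96780592 - 1)
eta_v = 0.8071

0.8071


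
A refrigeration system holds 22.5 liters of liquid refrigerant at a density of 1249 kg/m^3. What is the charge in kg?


Charge = V * rho / 1000
Charge = 22.5 * 1249 / 1000
Charge = 28.1 kg

28.1


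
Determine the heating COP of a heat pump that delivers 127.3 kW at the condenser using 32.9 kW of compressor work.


COP_hp = Q_cond / W
COP_hp = 127.3 / 32.9
COP_hp = 3.869

3.869


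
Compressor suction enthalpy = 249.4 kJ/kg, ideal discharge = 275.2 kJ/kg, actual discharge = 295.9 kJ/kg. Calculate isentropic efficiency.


dh_ideal = 275.2 - 249.4 = 25.8 kJ/kg
dh_actual = 295.9 - 249.4 = 46.5 kJ/kg
eta_s = dh_ideal / dh_actual = 25.8 / 46.5
eta_s = 0.5548

0.5548


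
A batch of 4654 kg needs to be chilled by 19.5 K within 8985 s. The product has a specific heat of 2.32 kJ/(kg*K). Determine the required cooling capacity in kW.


Q = m * cp * dT / t
Q = 4654 * 2.32 * 19.5 / 8985
Q = 23.433 kW

23.433


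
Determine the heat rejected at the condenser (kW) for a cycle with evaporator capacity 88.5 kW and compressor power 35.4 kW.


Q_cond = Q_evap + W
Q_cond = 88.5 + 35.4
Q_cond = 123.9 kW

123.9


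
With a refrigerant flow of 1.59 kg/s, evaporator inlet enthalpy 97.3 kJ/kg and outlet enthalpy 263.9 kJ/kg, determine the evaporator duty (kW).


dh = 263.9 - 97.3 = 166.6 kJ/kg
Q_evap = m_dot * dh = 1.59 * 166.6
Q_evap = 264.89 kW

264.89


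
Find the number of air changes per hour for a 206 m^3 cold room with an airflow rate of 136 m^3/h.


ACH = flow / volume
ACH = 136 / 206
ACH = 0.66

0.66


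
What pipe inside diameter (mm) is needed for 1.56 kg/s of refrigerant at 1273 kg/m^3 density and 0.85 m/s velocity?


A = m_dot / (rho * v) = 1.56 / (1273 * 0.85) = 0.001441707869 m^2
d = sqrt(4*A/pi) * 1000
d = 42.8 mm

42.8


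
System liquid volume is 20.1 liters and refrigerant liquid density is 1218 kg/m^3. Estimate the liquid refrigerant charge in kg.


Charge = V * rho / 1000
Charge = 20.1 * 1218 / 1000
Charge = 24.48 kg

24.48


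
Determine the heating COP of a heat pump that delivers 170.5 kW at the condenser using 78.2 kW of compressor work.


COP_hp = Q_cond / W
COP_hp = 170.5 / 78.2
COP_hp = 2.18

2.18


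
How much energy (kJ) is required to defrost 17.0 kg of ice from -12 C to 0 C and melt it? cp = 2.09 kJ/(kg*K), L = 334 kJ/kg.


Sensible heat = cp * dT = 2.09 * 12 = 25.08 kJ/kg
Total per kg = 25.08 + 334 = 359.08 kJ/kg
Q = m * total = 17.0 * 359.08
Q = 6104.4 kJ

6104.4


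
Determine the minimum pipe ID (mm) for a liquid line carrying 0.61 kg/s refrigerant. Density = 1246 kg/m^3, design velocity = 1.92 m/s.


A = m_dot / (rho * v) = 0.61 / (1246 * 1.92) = 0.000254982611 m^2
d = sqrt(4*A/pi) * 1000
d = 18.0 mm

18.0


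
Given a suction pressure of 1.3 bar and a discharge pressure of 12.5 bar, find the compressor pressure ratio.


PR = P_high / P_low
PR = 12.5 / 1.3
PR = 9.615

9.615


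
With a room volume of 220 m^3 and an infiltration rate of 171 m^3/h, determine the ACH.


ACH = flow / volume
ACH = 171 / 220
ACH = 0.777

0.777


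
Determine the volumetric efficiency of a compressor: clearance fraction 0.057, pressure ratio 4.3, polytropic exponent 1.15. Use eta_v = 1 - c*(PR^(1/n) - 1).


PR^(1/n) = 4.3^(1/1.15) = 3.55502071
eta_v = 1 - 0.057 * (3.55502071 - 1)
eta_v = 0.8544

0.8544


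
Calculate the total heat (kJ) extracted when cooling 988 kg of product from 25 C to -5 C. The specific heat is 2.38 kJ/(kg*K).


dT = 25 - (-5) = 30 K
Q = m * cp * dT = 988 * 2.38 * 30
Q = 70543 kJ

70543


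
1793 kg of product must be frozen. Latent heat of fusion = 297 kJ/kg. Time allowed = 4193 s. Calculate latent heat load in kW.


Q_lat = m * h_fg / t
Q_lat = 1793 * 297 / 4193
Q_lat = 127.0 kW

127.0


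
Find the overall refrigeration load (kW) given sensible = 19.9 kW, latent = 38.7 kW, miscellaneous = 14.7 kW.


Q_total = Q_s + Q_l + Q_misc
Q_total = 19.9 + 38.7 + 14.7
Q_total = 73.3 kW

73.3


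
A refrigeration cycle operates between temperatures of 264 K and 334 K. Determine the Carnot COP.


dT = 334 - 264 = 70 K
COP_carnot = T_cold / dT = 264 / 70
COP_carnot = 3.771

3.771


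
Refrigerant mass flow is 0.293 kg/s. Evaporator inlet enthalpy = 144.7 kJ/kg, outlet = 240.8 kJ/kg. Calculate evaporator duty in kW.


dh = 240.8 - 144.7 = 96.1 kJ/kg
Q_evap = m_dot * dh = 0.293 * 96.1
Q_evap = 28.16 kW

28.16


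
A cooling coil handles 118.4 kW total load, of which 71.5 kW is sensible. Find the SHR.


SHR = Q_sensible / Q_total
SHR = 71.5 / 118.4
SHR = 0.604

0.604


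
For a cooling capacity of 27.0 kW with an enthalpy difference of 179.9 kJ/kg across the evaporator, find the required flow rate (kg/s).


m_dot = Q / dh
m_dot = 27.0 / 179.9
m_dot = 0.1501 kg/s

0.1501


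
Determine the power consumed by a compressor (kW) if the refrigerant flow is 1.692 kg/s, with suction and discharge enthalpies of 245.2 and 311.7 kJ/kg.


dh = 311.7 - 245.2 = 66.5 kJ/kg
W = m_dot * dh = 1.692 * 66.5 = 112.52 kW

112.52


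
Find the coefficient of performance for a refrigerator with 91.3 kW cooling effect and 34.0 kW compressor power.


COP = Q_evap / W
COP = 91.3 / 34.0
COP = 2.685

2.685


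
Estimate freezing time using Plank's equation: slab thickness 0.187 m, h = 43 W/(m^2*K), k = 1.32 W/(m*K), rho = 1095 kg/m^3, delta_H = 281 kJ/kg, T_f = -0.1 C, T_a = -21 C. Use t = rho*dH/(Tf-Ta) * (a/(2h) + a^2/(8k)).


dT = -0.1 - (-21) = 20.9 K
term1 = a/(2h) = 0.187/(2*43) = 0.002174418605
term2 = a^2/(8k) = 0.187^2/(8*1.32) = 0.003311458333
t = rho*dH*1000/dT * (term1 + term2)
t = 1095*281*1000/20.9 * (0.002174418605 + 0.003311458333)
t = 80764 s

80764


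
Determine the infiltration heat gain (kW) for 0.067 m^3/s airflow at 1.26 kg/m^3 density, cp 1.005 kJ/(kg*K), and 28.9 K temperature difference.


Q = V_dot * rho * cp * dT
Q = 0.067 * 1.26 * 1.005 * 28.9
Q = 2.452 kW

2.452


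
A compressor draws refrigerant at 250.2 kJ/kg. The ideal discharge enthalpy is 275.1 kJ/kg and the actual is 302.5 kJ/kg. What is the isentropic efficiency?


dh_ideal = 275.1 - 250.2 = 24.9 kJ/kg
dh_actual = 302.5 - 250.2 = 52.3 kJ/kg
eta_s = dh_ideal / dh_actual = 24.9 / 52.3
eta_s = 0.4761

0.4761


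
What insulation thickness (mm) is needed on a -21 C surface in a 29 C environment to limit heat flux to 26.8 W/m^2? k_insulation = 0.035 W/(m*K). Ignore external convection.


dT = 29 - (-21) = 50 K
thickness = k * dT / q_max * 1000
thickness = 0.035 * 50 / 26.8 * 1000
thickness = 65.3 mm

65.3


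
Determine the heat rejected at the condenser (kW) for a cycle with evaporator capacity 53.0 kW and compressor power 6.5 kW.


Q_cond = Q_evap + W
Q_cond = 53.0 + 6.5
Q_cond = 59.5 kW

59.5


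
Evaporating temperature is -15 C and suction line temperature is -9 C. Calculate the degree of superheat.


Superheat = T_suction - T_evap
Superheat = -9 - (-15)
Superheat = 6 K

6


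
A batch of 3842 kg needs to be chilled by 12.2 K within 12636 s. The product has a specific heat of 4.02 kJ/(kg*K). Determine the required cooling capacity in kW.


Q = m * cp * dT / t
Q = 3842 * 4.02 * 12.2 / 12636
Q = 14.912 kW

14.912


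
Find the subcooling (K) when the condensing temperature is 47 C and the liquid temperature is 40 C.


Subcooling = T_cond - T_liquid
Subcooling = 47 - 40
Subcooling = 7 K

7


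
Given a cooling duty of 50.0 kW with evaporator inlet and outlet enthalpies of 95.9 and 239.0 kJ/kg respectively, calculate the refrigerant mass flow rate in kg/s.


dh = 239.0 - 95.9 = 143.1 kJ/kg
m_dot = Q / dh = 50.0 / 143.1 = 0.3494 kg/s

0.3494


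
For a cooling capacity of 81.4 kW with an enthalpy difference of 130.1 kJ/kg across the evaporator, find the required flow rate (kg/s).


m_dot = Q / dh
m_dot = 81.4 / 130.1
m_dot = 0.6257 kg/s

0.6257


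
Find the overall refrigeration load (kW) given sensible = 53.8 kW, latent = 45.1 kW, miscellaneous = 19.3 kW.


Q_total = Q_s + Q_l + Q_misc
Q_total = 53.8 + 45.1 + 19.3
Q_total = 118.2 kW

118.2


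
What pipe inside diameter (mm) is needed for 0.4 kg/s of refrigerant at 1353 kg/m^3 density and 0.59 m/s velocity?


A = m_dot / (rho * v) = 0.4 / (1353 * 0.59) = 0.0005010835933 m^2
d = sqrt(4*A/pi) * 1000
d = 25.3 mm

25.3


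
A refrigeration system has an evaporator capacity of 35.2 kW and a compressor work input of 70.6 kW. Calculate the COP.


COP = Q_evap / W
COP = 35.2 / 70.6
COP = 0.499

0.499


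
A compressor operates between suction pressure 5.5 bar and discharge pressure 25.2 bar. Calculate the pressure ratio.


PR = P_high / P_low
PR = 25.2 / 5.5
PR = 4.582

4.582


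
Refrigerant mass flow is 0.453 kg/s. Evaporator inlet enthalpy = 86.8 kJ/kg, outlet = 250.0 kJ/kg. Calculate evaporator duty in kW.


dh = 250.0 - 86.8 = 163.2 kJ/kg
Q_evap = m_dot * dh = 0.453 * 163.2
Q_evap = 73.93 kW

73.93


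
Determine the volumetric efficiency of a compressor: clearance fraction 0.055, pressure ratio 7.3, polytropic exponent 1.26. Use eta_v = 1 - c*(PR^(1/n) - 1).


PR^(1/n) = 7.3^(1/1.26) = 4.84369594
eta_v = 1 - 0.055 * (4.84369594 - 1)
eta_v = 0.7886

0.7886


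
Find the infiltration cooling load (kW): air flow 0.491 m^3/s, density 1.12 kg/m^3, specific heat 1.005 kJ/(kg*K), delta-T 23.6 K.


Q = V_dot * rho * cp * dT
Q = 0.491 * 1.12 * 1.005 * 23.6
Q = 13.043 kW

13.043


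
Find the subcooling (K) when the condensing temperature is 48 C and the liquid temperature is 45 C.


Subcooling = T_cond - T_liquid
Subcooling = 48 - 45
Subcooling = 3 K

3


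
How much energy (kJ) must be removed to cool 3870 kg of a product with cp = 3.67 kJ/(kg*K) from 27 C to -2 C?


dT = 27 - (-2) = 29 K
Q = m * cp * dT = 3870 * 3.67 * 29
Q = 411884 kJ

411884


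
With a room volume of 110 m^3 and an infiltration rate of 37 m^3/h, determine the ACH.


ACH = flow / volume
ACH = 37 / 110
ACH = 0.336

0.336


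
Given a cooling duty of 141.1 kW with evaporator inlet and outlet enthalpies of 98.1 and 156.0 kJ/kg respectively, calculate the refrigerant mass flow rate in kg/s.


dh = 156.0 - 98.1 = 57.9 kJ/kg
m_dot = Q / dh = 141.1 / 57.9 = 2.437 kg/s

2.437


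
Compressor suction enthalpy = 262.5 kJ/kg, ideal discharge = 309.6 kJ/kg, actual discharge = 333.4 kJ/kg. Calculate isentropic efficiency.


dh_ideal = 309.6 - 262.5 = 47.1 kJ/kg
dh_actual = 333.4 - 262.5 = 70.9 kJ/kg
eta_s = dh_ideal / dh_actual = 47.1 / 70.9
eta_s = 0.6643

0.6643


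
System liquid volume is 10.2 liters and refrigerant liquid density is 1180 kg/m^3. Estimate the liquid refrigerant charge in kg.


Charge = V * rho / 1000
Charge = 10.2 * 1180 / 1000
Charge = 12.04 kg

12.04


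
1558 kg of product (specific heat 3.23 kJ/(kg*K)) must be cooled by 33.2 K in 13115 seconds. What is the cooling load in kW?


Q = m * cp * dT / t
Q = 1558 * 3.23 * 33.2 / 13115
Q = 12.739 kW

12.739


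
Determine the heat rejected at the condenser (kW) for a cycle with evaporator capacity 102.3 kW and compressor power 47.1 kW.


Q_cond = Q_evap + W
Q_cond = 102.3 + 47.1
Q_cond = 149.4 kW

149.4


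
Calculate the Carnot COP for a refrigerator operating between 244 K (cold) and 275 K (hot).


dT = 275 - 244 = 31 K
COP_carnot = T_cold / dT = 244 / 31
COP_carnot = 7.871

7.871


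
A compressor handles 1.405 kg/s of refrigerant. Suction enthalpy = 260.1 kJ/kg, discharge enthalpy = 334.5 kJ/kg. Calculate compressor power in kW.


dh = 334.5 - 260.1 = 74.4 kJ/kg
W = m_dot * dh = 1.405 * 74.4 = 104.53 kW

104.53


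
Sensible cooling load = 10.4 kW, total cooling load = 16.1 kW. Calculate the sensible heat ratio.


SHR = Q_sensible / Q_total
SHR = 10.4 / 16.1
SHR = 0.646

0.646


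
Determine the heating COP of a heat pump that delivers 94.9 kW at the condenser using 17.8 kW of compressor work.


COP_hp = Q_cond / W
COP_hp = 94.9 / 17.8
COP_hp = 5.331

5.331


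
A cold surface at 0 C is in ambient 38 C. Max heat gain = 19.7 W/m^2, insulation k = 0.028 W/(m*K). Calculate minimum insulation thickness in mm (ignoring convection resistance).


dT = 38 - (0) = 38 K
thickness = k * dT / q_max * 1000
thickness = 0.028 * 38 / 19.7 * 1000
thickness = 54.0 mm

54.0


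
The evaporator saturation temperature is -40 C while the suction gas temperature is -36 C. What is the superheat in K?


Superheat = T_suction - T_evap
Superheat = -36 - (-40)
Superheat = 4 K

4


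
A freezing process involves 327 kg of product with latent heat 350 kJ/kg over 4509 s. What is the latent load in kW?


Q_lat = m * h_fg / t
Q_lat = 327 * 350 / 4509
Q_lat = 25.38 kW

25.38


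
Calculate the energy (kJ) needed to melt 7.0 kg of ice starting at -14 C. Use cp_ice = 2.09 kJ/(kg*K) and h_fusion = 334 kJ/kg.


Sensible heat = cp * dT = 2.09 * 14 = 29.26 kJ/kg
Total per kg = 29.26 + 334 = 363.26 kJ/kg
Q = m * total = 7.0 * 363.26
Q = 2542.8 kJ

2542.8


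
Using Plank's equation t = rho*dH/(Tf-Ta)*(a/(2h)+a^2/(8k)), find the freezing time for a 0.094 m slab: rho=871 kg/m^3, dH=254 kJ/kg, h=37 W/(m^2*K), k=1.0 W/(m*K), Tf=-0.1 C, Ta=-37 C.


dT = -0.1 - (-37) = 36.9 K
term1 = a/(2h) = 0.094/(2*37) = 0.00127027027
term2 = a^2/(8k) = 0.094^2/(8*1.0) = 0.0011045
t = rho*dH*1000/dT * (term1 + term2)
t = 871*254*1000/36.9 * (0.00127027027 + 0.0011045)
t = 14238 s

14238


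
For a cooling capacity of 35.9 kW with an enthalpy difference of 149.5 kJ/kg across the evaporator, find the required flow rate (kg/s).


m_dot = Q / dh
m_dot = 35.9 / 149.5
m_dot = 0.2401 kg/s

0.2401


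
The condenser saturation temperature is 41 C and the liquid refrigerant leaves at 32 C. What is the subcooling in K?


Subcooling = T_cond - T_liquid
Subcooling = 41 - 32
Subcooling = 9 K

9


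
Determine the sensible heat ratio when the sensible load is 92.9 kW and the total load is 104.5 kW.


SHR = Q_sensible / Q_total
SHR = 92.9 / 104.5
SHR = 0.889

0.889


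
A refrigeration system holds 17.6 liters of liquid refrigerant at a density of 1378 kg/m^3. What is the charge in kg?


Charge = V * rho / 1000
Charge = 17.6 * 1378 / 1000
Charge = 24.25 kg

24.25


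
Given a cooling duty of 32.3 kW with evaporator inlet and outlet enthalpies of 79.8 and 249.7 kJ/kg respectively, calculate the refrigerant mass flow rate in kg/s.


dh = 249.7 - 79.8 = 169.9 kJ/kg
m_dot = Q / dh = 32.3 / 169.9 = 0.1901 kg/s

0.1901


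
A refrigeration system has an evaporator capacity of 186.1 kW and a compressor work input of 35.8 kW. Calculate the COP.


COP = Q_evap / W
COP = 186.1 / 35.8
COP = 5.198

5.198


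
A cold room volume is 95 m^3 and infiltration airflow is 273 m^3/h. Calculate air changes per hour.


ACH = flow / volume
ACH = 273 / 95
ACH = 2.874

2.874


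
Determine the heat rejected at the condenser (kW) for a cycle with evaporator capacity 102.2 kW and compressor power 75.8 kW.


Q_cond = Q_evap + W
Q_cond = 102.2 + 75.8
Q_cond = 178.0 kW

178.0
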